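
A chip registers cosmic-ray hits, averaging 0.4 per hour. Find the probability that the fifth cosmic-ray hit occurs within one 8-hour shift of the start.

Over the interval, μ = 0.4 × 8 = 3.2 (an 8-hour shift = 8 hours).
The fifth arrival falls in the interval iff at least 5 events occur there: P(S_5 ≤ t) = P(N ≥ 5) = 1 − P(N ≤ 4) ≈ 0.2194.

0.2194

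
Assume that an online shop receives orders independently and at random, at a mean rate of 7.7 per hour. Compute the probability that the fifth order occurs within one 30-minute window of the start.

0.3419

Over the interval, μ = 7.7 × 0.5 = 3.85 (a 30-minute window = 0.5 hours).
The fifth arrival falls in the interval iff at least 5 events occur there: P(S_5 ≤ t) = P(N ≥ 5) = 1 − P(N ≤ 4) ≈ 0.3419.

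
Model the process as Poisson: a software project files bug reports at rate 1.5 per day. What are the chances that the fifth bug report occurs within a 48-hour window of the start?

0.1847

Over the interval, μ = 1.5 × 2 = 3 (a 48-hour window = 2 days).
The fifth arrival falls in the interval iff at least 5 events occur there: P(S_5 ≤ t) = P(N ≥ 5) = 1 − P(N ≤ 4) ≈ 0.1847.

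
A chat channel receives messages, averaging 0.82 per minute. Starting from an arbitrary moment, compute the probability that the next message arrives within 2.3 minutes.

Inter-arrival times are exponential with rate λ = 0.82 per minute.
P(T ≤ 2.3) = 1 − e^(−λt) = 1 − e^(−0.82 × 2.3) = 1 − e^(−1.886) ≈ 0.8483.

0.8483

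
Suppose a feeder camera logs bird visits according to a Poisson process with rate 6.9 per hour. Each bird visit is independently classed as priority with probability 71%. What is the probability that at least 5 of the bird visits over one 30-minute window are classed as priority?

0.1022

Thinning: the bird visits that are classed as priority themselves form a Poisson process with rate 0.71 × 6.9 = 4.899 per hour.
Over the interval, μ = 4.899 × 0.5 = 2.4495 (a 30-minute window = 0.5 hours).
P(N ≥ 5) = 1 − P(N ≤ 4) ≈ 0.1022.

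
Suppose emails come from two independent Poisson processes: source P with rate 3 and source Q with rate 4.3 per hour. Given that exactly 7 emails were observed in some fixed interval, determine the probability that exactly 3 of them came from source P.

Given the total, each event is independently from source P with probability p = λ_P/(λ_P+λ_Q) = 3/7.3 ≈ 0.4110.
So K ~ Binomial(7, 3/7.3): P(K = 3) = C(7,3) · (3/7.3)^3 · (4.3/7.3)^4 ≈ 0.2924.

0.2924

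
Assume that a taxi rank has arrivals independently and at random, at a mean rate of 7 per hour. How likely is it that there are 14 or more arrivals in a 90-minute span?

0.1747

Over the interval, μ = 7 × 1.5 = 10.5 (a 90-minute span = 1.5 hours).
P(N ≥ 14) = 1 − P(N ≤ 13) = 1 − Σ_{j=0}^{13} e^(−μ) μ^j/j! ≈ 0.1747.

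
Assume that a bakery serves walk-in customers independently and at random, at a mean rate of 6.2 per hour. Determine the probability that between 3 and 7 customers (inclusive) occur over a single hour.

With mean μ = 6.2 per hour,
P(3 ≤ N ≤ 7) = Σ_{j=3}^{7} e^(−6.2) · 6.2^j/j! ≈ 0.6624.

0.6624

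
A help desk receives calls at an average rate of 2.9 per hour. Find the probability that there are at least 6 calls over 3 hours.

0.8648

Over the interval, μ = 2.9 × 3 = 8.7 (3 hours).
P(N ≥ 6) = 1 − P(N ≤ 5) = 1 − Σ_{j=0}^{5} e^(−μ) μ^j/j! ≈ 0.8648.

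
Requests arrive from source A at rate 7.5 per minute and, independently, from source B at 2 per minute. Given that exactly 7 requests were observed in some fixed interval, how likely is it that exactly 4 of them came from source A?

0.1269

Given the total, each event is independently from source A with probability p = λ_A/(λ_A+λ_B) = 7.5/9.5 ≈ 0.7895.
So K ~ Binomial(7, 7.5/9.5): P(K = 4) = C(7,4) · (7.5/9.5)^4 · (2/9.5)^3 ≈ 0.1269.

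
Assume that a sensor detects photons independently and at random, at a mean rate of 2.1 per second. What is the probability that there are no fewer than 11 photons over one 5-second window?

0.4793

Over the interval, μ = 2.1 × 5 = 10.5 (a 5-second window = 5 seconds).
P(N ≥ 11) = 1 − P(N ≤ 10) = 1 − Σ_{j=0}^{10} e^(−μ) μ^j/j! ≈ 0.4793.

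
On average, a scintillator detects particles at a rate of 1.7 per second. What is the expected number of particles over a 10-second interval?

E[N] = λt = 1.7 × 10 = 17 (a 10-second interval = 10 seconds).

17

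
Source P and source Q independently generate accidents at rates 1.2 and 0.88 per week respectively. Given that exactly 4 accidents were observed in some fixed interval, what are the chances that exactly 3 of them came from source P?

0.3250

Given the total, each event is independently from source P with probability p = λ_P/(λ_P+λ_Q) = 1.2/2.08 ≈ 0.5769.
So K ~ Binomial(4, 1.2/2.08): P(K = 3) = C(4,3) · (1.2/2.08)^3 · (0.88/2.08)^1 ≈ 0.3250.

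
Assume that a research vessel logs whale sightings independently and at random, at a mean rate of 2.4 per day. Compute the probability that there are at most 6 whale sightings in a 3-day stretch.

0.4204

Over the interval, μ = 2.4 × 3 = 7.2 (a 3-day stretch = 3 days).
P(N ≤ 6) = Σ_{j=0}^{6} e^(−μ) μ^j/j! ≈ 0.4204.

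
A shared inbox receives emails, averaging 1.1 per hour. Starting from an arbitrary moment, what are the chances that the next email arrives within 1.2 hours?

Inter-arrival times are exponential with rate λ = 1.1 per hour.
P(T ≤ 1.2) = 1 − e^(−λt) = 1 − e^(−1.1 × 1.2) = 1 − e^(−1.32) ≈ 0.7329.

0.7329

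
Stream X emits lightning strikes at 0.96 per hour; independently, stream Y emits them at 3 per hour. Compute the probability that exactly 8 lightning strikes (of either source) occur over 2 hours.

Independent Poisson processes superpose: combined rate λ = 0.96 + 3 = 3.96 per hour.
Over the interval, μ = 3.96 × 2 = 7.92 (2 hours).
P(N = 8) = e^(−7.92) · 7.92^8/8! ≈ 0.1395.

0.1395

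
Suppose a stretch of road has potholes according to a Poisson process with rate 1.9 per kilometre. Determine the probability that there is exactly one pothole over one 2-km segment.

Over the interval, μ = 1.9 × 2 = 3.8 (a 2-km segment = 2 kilometres).
P(N = 1) = e^(−μ) μ^1/1! = e^(−3.8) · 3.8^1/1 ≈ 0.0850.

0.0850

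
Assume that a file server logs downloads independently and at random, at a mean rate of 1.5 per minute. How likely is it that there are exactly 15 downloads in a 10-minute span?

Over the interval, μ = 1.5 × 10 = 15 (a 10-minute span = 10 minutes).
P(N = 15) = e^(−μ) μ^15/15! = e^(−15) · 15^15/1307674368000 ≈ 0.1024.

0.1024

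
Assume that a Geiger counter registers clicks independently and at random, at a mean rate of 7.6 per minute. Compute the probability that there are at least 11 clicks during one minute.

With mean μ = 7.6 per minute,
P(N ≥ 11) = 1 − P(N ≤ 10) = 1 − Σ_{j=0}^{10} e^(−μ) μ^j/j! ≈ 0.1465.

0.1465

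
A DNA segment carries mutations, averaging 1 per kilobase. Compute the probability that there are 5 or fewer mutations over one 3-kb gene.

0.9161

Over the interval, μ = 1 × 3 = 3 (a 3-kb gene = 3 kilobases).
P(N ≤ 5) = Σ_{j=0}^{5} e^(−μ) μ^j/j! ≈ 0.9161.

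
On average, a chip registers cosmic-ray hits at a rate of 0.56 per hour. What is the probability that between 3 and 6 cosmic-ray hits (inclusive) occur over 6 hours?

0.5974

Over the interval, μ = 0.56 × 6 = 3.36 (6 hours).
P(3 ≤ N ≤ 6) = Σ_{j=3}^{6} e^(−3.36) · 3.36^j/j! ≈ 0.5974.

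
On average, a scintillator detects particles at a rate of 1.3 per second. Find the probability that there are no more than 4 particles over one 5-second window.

Over the interval, μ = 1.3 × 5 = 6.5 (a 5-second window = 5 seconds).
P(N ≤ 4) = Σ_{j=0}^{4} e^(−μ) μ^j/j! ≈ 0.2237.

0.2237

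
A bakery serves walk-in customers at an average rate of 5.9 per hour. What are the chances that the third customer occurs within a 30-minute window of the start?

0.5655

Over the interval, μ = 5.9 × 0.5 = 2.95 (a 30-minute window = 0.5 hours).
The third arrival falls in the interval iff at least 3 events occur there: P(S_3 ≤ t) = P(N ≥ 3) = 1 − P(N ≤ 2) ≈ 0.5655.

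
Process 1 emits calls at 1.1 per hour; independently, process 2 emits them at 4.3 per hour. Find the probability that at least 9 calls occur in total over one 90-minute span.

0.4214

Independent Poisson processes superpose: combined rate λ = 1.1 + 4.3 = 5.4 per hour.
Over the interval, μ = 5.4 × 1.5 = 8.1 (a 90-minute span = 1.5 hours).
P(N ≥ 9) = 1 − P(N ≤ 8) ≈ 0.4214.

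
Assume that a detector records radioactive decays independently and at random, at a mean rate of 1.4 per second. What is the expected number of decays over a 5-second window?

7

E[N] = λt = 1.4 × 5 = 7 (a 5-second window = 5 seconds).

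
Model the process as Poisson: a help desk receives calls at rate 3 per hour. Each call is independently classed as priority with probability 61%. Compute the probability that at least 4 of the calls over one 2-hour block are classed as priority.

0.4975

Thinning: the calls that are classed as priority themselves form a Poisson process with rate 0.61 × 3 = 1.83 per hour.
Over the interval, μ = 1.83 × 2 = 3.66 (a 2-hour block = 2 hours).
P(N ≥ 4) = 1 − P(N ≤ 3) ≈ 0.4975.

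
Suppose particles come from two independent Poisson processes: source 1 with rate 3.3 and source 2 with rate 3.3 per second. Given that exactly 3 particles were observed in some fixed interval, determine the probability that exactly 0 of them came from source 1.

Given the total, each event is independently from source 1 with probability p = λ_1/(λ_1+λ_2) = 3.3/6.6 = 0.5000.
So K ~ Binomial(3, 3.3/6.6): P(K = 0) = C(3,0) · (3.3/6.6)^0 · (3.3/6.6)^3 ≈ 0.1250.

0.1250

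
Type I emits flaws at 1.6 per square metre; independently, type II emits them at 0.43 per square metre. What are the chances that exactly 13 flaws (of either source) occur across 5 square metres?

0.0762

Independent Poisson processes superpose: combined rate λ = 1.6 + 0.43 = 2.03 per square metre.
Over the interval, μ = 2.03 × 5 = 10.15 (5 square metres).
P(N = 13) = e^(−10.15) · 10.15^13/13! ≈ 0.0762.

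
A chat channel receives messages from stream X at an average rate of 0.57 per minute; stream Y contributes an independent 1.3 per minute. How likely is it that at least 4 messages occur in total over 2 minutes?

0.5142

Independent Poisson processes superpose: combined rate λ = 0.57 + 1.3 = 1.87 per minute.
Over the interval, μ = 1.87 × 2 = 3.74 (2 minutes).
P(N ≥ 4) = 1 − P(N ≤ 3) ≈ 0.5142.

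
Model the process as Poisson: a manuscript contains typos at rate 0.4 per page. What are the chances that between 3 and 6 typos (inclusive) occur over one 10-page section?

0.6512

Over the interval, μ = 0.4 × 10 = 4 (a 10-page section = 10 pages).
P(3 ≤ N ≤ 6) = Σ_{j=3}^{6} e^(−4) · 4^j/j! ≈ 0.6512.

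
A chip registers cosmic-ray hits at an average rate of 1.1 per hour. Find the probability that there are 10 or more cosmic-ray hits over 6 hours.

Over the interval, μ = 1.1 × 6 = 6.6 (6 hours).
P(N ≥ 10) = 1 − P(N ≤ 9) = 1 − Σ_{j=0}^{9} e^(−μ) μ^j/j! ≈ 0.1314.

0.1314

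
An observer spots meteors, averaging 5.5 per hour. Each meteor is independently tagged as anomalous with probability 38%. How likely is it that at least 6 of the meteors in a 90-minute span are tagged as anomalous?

Thinning: the meteors that are tagged as anomalous themselves form a Poisson process with rate 0.38 × 5.5 = 2.09 per hour.
Over the interval, μ = 2.09 × 1.5 = 3.135 (a 90-minute span = 1.5 hours).
P(N ≥ 6) = 1 − P(N ≤ 5) ≈ 0.0981.

0.0981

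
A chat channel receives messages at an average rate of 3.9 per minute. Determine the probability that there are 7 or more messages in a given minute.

0.1005

With mean μ = 3.9 per minute,
P(N ≥ 7) = 1 − P(N ≤ 6) = 1 − Σ_{j=0}^{6} e^(−μ) μ^j/j! ≈ 0.1005.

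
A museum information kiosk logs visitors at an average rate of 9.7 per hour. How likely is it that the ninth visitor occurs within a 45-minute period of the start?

Over the interval, μ = 9.7 × 0.75 = 7.275 (a 45-minute period = 0.75 hours).
The ninth arrival falls in the interval iff at least 9 events occur there: P(S_9 ≤ t) = P(N ≥ 9) = 1 − P(N ≤ 8) ≈ 0.3074.

0.3074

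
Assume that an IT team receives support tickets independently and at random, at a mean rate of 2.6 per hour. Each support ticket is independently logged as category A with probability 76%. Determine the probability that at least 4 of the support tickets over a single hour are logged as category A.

Thinning: the support tickets that are logged as category A themselves form a Poisson process with rate 0.76 × 2.6 = 1.976 per hour.
So μ = 1.976.
P(N ≥ 4) = 1 − P(N ≤ 3) ≈ 0.1386.

0.1386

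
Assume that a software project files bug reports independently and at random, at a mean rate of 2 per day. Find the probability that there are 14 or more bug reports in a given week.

Over the interval, μ = 2 × 7 = 14 (a week = 7 days).
P(N ≥ 14) = 1 − P(N ≤ 13) = 1 − Σ_{j=0}^{13} e^(−μ) μ^j/j! ≈ 0.5356.

0.5356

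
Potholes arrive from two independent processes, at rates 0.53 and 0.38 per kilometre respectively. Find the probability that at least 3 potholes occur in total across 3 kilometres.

0.5137

Independent Poisson processes superpose: combined rate λ = 0.53 + 0.38 = 0.91 per kilometre.
Over the interval, μ = 0.91 × 3 = 2.73 (3 kilometres).
P(N ≥ 3) = 1 − P(N ≤ 2) ≈ 0.5137.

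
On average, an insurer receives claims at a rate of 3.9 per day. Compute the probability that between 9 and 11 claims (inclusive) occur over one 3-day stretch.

Over the interval, μ = 3.9 × 3 = 11.7 (a 3-day stretch = 3 days).
P(9 ≤ N ≤ 11) = Σ_{j=9}^{11} e^(−11.7) · 11.7^j/j! ≈ 0.3206.

0.3206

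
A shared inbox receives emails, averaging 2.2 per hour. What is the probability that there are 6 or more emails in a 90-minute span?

0.1171

Over the interval, μ = 2.2 × 1.5 = 3.3 (a 90-minute span = 1.5 hours).
P(N ≥ 6) = 1 − P(N ≤ 5) = 1 − Σ_{j=0}^{5} e^(−μ) μ^j/j! ≈ 0.1171.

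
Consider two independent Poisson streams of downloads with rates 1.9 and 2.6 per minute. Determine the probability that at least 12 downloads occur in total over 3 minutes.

0.6955

Independent Poisson processes superpose: combined rate λ = 1.9 + 2.6 = 4.5 per minute.
Over the interval, μ = 4.5 × 3 = 13.5 (3 minutes).
P(N ≥ 12) = 1 − P(N ≤ 11) ≈ 0.6955.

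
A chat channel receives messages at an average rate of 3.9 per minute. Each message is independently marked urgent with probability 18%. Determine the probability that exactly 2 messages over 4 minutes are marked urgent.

Thinning: the messages that are marked urgent themselves form a Poisson process with rate 0.18 × 3.9 = 0.702 per minute.
Over the interval, μ = 0.702 × 4 = 2.808 (4 minutes).
P(N = 2) = e^(−2.808) · 2.808^2/2! ≈ 0.2378.

0.2378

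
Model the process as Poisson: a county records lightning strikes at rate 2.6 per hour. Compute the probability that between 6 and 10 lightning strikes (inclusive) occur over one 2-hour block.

0.4014

Over the interval, μ = 2.6 × 2 = 5.2 (a 2-hour block = 2 hours).
P(6 ≤ N ≤ 10) = Σ_{j=6}^{10} e^(−5.2) · 5.2^j/j! ≈ 0.4014.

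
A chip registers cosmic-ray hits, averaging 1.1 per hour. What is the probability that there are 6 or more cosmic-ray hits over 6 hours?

0.6453

Over the interval, μ = 1.1 × 6 = 6.6 (6 hours).
P(N ≥ 6) = 1 − P(N ≤ 5) = 1 − Σ_{j=0}^{5} e^(−μ) μ^j/j! ≈ 0.6453.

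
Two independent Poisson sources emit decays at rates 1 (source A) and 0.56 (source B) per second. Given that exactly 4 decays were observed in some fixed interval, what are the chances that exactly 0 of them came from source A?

0.0166

Given the total, each event is independently from source A with probability p = λ_A/(λ_A+λ_B) = 1/1.56 ≈ 0.6410.
So K ~ Binomial(4, 1/1.56): P(K = 0) = C(4,0) · (1/1.56)^0 · (0.56/1.56)^4 ≈ 0.0166.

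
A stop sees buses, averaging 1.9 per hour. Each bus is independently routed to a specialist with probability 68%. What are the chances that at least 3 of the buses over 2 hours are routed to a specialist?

Thinning: the buses that are routed to a specialist themselves form a Poisson process with rate 0.68 × 1.9 = 1.292 per hour.
Over the interval, μ = 1.292 × 2 = 2.584 (2 hours).
P(N ≥ 3) = 1 − P(N ≤ 2) ≈ 0.4775.

0.4775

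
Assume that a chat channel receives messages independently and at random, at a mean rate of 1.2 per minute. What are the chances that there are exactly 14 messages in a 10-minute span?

Over the interval, μ = 1.2 × 10 = 12 (a 10-minute span = 10 minutes).
P(N = 14) = e^(−μ) μ^14/14! = e^(−12) · 12^14/87178291200 ≈ 0.0905.

0.0905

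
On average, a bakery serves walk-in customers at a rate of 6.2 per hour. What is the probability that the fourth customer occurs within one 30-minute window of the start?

Over the interval, μ = 6.2 × 0.5 = 3.1 (a 30-minute window = 0.5 hours).
The fourth arrival falls in the interval iff at least 4 events occur there: P(S_4 ≤ t) = P(N ≥ 4) = 1 − P(N ≤ 3) ≈ 0.3752.

0.3752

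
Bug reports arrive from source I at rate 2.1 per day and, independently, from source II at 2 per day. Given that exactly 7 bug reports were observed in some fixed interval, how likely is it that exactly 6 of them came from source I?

0.0617

Given the total, each event is independently from source I with probability p = λ_I/(λ_I+λ_II) = 2.1/4.1 ≈ 0.5122.
So K ~ Binomial(7, 2.1/4.1): P(K = 6) = C(7,6) · (2.1/4.1)^6 · (2/4.1)^1 ≈ 0.0617.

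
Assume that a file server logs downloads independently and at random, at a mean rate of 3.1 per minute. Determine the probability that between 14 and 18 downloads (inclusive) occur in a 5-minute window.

0.4654

Over the interval, μ = 3.1 × 5 = 15.5 (a 5-minute window = 5 minutes).
P(14 ≤ N ≤ 18) = Σ_{j=14}^{18} e^(−15.5) · 15.5^j/j! ≈ 0.4654.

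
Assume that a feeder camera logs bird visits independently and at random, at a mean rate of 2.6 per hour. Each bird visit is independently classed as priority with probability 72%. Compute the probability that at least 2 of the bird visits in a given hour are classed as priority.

Thinning: the bird visits that are classed as priority themselves form a Poisson process with rate 0.72 × 2.6 = 1.872 per hour.
So μ = 1.872.
P(N ≥ 2) = 1 − P(N ≤ 1) ≈ 0.5582.

0.5582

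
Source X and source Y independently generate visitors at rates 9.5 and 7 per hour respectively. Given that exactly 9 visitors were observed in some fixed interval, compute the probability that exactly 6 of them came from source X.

0.2336

Given the total, each event is independently from source X with probability p = λ_X/(λ_X+λ_Y) = 9.5/16.5 ≈ 0.5758.
So K ~ Binomial(9, 9.5/16.5): P(K = 6) = C(9,6) · (9.5/16.5)^6 · (7/16.5)^3 ≈ 0.2336.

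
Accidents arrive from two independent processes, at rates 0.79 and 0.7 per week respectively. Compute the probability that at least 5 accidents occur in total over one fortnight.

Independent Poisson processes superpose: combined rate λ = 0.79 + 0.7 = 1.49 per week.
Over the interval, μ = 1.49 × 2 = 2.98 (a fortnight = 2 weeks).
P(N ≥ 5) = 1 − P(N ≤ 4) ≈ 0.1814.

0.1814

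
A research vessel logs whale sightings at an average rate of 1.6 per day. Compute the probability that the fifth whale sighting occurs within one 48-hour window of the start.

Over the interval, μ = 1.6 × 2 = 3.2 (a 48-hour window = 2 days).
The fifth arrival falls in the interval iff at least 5 events occur there: P(S_5 ≤ t) = P(N ≥ 5) = 1 − P(N ≤ 4) ≈ 0.2194.

0.2194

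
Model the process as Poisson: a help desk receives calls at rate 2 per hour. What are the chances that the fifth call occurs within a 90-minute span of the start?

0.1847

Over the interval, μ = 2 × 1.5 = 3 (a 90-minute span = 1.5 hours).
The fifth arrival falls in the interval iff at least 5 events occur there: P(S_5 ≤ t) = P(N ≥ 5) = 1 − P(N ≤ 4) ≈ 0.1847.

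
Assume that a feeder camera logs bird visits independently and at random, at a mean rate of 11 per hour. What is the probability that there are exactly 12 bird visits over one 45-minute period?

0.0542

Over the interval, μ = 11 × 0.75 = 8.25 (a 45-minute period = 0.75 hours).
P(N = 12) = e^(−μ) μ^12/12! = e^(−8.25) · 8.25^12/479001600 ≈ 0.0542.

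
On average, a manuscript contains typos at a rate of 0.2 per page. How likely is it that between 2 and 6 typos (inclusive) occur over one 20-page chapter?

0.7977

Over the interval, μ = 0.2 × 20 = 4 (a 20-page chapter = 20 pages).
P(2 ≤ N ≤ 6) = Σ_{j=2}^{6} e^(−4) · 4^j/j! ≈ 0.7977.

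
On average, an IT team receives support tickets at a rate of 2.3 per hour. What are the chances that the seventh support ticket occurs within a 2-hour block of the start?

0.1820

Over the interval, μ = 2.3 × 2 = 4.6 (a 2-hour block = 2 hours).
The seventh arrival falls in the interval iff at least 7 events occur there: P(S_7 ≤ t) = P(N ≥ 7) = 1 − P(N ≤ 6) ≈ 0.1820.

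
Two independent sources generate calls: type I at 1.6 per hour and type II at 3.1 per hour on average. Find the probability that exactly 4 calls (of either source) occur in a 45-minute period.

Independent Poisson processes superpose: combined rate λ = 1.6 + 3.1 = 4.7 per hour.
Over the interval, μ = 4.7 × 0.75 = 3.525 (a 45-minute period = 0.75 hours).
P(N = 4) = e^(−3.525) · 3.525^4/4! ≈ 0.1895.

0.1895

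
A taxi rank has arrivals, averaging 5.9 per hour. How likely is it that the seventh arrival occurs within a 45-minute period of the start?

Over the interval, μ = 5.9 × 0.75 = 4.425 (a 45-minute period = 0.75 hours).
The seventh arrival falls in the interval iff at least 7 events occur there: P(S_7 ≤ t) = P(N ≥ 7) = 1 − P(N ≤ 6) ≈ 0.1595.

0.1595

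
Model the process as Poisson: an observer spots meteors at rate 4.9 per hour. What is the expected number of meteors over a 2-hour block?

9.8

E[N] = λt = 4.9 × 2 = 9.8 (a 2-hour block = 2 hours).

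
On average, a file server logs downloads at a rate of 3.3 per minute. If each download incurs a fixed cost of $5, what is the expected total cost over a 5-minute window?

E[N] = 3.3 × 5 = 16.5 (a 5-minute window = 5 minutes); E[cost] = 16.5 × $5 = $82.5.

$82.5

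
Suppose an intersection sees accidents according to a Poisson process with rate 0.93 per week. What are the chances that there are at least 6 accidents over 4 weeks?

0.1728

Over the interval, μ = 0.93 × 4 = 3.72 (4 weeks).
P(N ≥ 6) = 1 − P(N ≤ 5) = 1 − Σ_{j=0}^{5} e^(−μ) μ^j/j! ≈ 0.1728.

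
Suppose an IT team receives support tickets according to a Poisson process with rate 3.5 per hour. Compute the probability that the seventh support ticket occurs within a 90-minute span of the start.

Over the interval, μ = 3.5 × 1.5 = 5.25 (a 90-minute span = 1.5 hours).
The seventh arrival falls in the interval iff at least 7 events occur there: P(S_7 ≤ t) = P(N ≥ 7) = 1 − P(N ≤ 6) ≈ 0.2752.

0.2752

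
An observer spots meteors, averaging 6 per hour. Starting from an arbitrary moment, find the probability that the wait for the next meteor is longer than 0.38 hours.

The wait for the next event is exponential with rate λ = 6 per hour.
P(T > 0.38) = e^(−λt) = e^(−6 × 0.38) = e^(−2.28) ≈ 0.1023.

0.1023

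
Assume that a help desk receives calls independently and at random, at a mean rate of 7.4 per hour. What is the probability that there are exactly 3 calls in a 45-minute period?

0.1108

Over the interval, μ = 7.4 × 0.75 = 5.55 (a 45-minute period = 0.75 hours).
P(N = 3) = e^(−μ) μ^3/3! = e^(−5.55) · 5.55^3/6 ≈ 0.1108.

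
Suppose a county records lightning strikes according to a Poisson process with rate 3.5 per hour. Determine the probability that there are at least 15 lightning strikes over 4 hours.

0.4296

Over the interval, μ = 3.5 × 4 = 14 (4 hours).
P(N ≥ 15) = 1 − P(N ≤ 14) = 1 − Σ_{j=0}^{14} e^(−μ) μ^j/j! ≈ 0.4296.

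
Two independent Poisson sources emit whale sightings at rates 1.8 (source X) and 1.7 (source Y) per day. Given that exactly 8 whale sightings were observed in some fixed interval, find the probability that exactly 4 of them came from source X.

Given the total, each event is independently from source X with probability p = λ_X/(λ_X+λ_Y) = 1.8/3.5 ≈ 0.5143.
So K ~ Binomial(8, 1.8/3.5): P(K = 4) = C(8,4) · (1.8/3.5)^4 · (1.7/3.5)^4 ≈ 0.2725.

0.2725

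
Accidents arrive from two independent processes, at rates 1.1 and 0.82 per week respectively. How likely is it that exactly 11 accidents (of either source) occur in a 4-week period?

Independent Poisson processes superpose: combined rate λ = 1.1 + 0.82 = 1.92 per week.
Over the interval, μ = 1.92 × 4 = 7.68 (a 4-week period = 4 weeks).
P(N = 11) = e^(−7.68) · 7.68^11/11! ≈ 0.0635.

0.0635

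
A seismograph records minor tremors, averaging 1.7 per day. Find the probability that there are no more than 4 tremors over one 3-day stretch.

0.4231

Over the interval, μ = 1.7 × 3 = 5.1 (a 3-day stretch = 3 days).
P(N ≤ 4) = Σ_{j=0}^{4} e^(−μ) μ^j/j! ≈ 0.4231.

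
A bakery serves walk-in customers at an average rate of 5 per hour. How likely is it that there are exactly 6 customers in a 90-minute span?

Over the interval, μ = 5 × 1.5 = 7.5 (a 90-minute span = 1.5 hours).
P(N = 6) = e^(−μ) μ^6/6! = e^(−7.5) · 7.5^6/720 ≈ 0.1367.

0.1367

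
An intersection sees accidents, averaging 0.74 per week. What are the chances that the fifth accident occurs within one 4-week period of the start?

0.1781

Over the interval, μ = 0.74 × 4 = 2.96 (a 4-week period = 4 weeks).
The fifth arrival falls in the interval iff at least 5 events occur there: P(S_5 ≤ t) = P(N ≥ 5) = 1 − P(N ≤ 4) ≈ 0.1781.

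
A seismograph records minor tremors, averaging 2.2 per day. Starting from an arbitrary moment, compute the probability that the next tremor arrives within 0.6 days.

Inter-arrival times are exponential with rate λ = 2.2 per day.
P(T ≤ 0.6) = 1 − e^(−λt) = 1 − e^(−2.2 × 0.6) = 1 − e^(−1.32) ≈ 0.7329.

0.7329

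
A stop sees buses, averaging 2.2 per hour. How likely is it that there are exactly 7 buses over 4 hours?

0.1222

Over the interval, μ = 2.2 × 4 = 8.8 (4 hours).
P(N = 7) = e^(−μ) μ^7/7! = e^(−8.8) · 8.8^7/5040 ≈ 0.1222.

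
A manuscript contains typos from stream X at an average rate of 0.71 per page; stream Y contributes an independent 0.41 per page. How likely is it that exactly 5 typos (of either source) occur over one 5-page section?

0.1697

Independent Poisson processes superpose: combined rate λ = 0.71 + 0.41 = 1.12 per page.
Over the interval, μ = 1.12 × 5 = 5.6 (a 5-page section = 5 pages).
P(N = 5) = e^(−5.6) · 5.6^5/5! ≈ 0.1697.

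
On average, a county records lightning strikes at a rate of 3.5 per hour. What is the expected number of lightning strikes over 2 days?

E[N] = λt = 3.5 × 48 = 168 (2 days = 48 hours).

168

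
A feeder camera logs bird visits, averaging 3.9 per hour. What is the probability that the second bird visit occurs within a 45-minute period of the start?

Over the interval, μ = 3.9 × 0.75 = 2.925 (a 45-minute period = 0.75 hours).
The second arrival falls in the interval iff at least 2 events occur there: P(S_2 ≤ t) = P(N ≥ 2) = 1 − P(N ≤ 1) ≈ 0.7894.

0.7894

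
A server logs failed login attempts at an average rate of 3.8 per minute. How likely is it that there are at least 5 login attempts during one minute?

With mean μ = 3.8 per minute,
P(N ≥ 5) = 1 − P(N ≤ 4) = 1 − Σ_{j=0}^{4} e^(−μ) μ^j/j! ≈ 0.3322.

0.3322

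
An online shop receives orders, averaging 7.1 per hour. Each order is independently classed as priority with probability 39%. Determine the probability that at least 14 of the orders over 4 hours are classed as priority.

Thinning: the orders that are classed as priority themselves form a Poisson process with rate 0.39 × 7.1 = 2.769 per hour.
Over the interval, μ = 2.769 × 4 = 11.076 (4 hours).
P(N ≥ 14) = 1 − P(N ≤ 13) ≈ 0.2258.

0.2258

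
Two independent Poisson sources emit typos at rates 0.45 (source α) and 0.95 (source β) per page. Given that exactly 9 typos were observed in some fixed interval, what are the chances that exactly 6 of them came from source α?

Given the total, each event is independently from source α with probability p = λ_α/(λ_α+λ_β) = 0.45/1.4 ≈ 0.3214.
So K ~ Binomial(9, 0.45/1.4): P(K = 6) = C(9,6) · (0.45/1.4)^6 · (0.95/1.4)^3 ≈ 0.0289.

0.0289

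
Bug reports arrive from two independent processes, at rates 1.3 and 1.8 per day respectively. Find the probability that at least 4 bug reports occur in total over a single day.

Independent Poisson processes superpose: combined rate λ = 1.3 + 1.8 = 3.1 per day.
So μ = 3.1.
P(N ≥ 4) = 1 − P(N ≤ 3) ≈ 0.3752.

0.3752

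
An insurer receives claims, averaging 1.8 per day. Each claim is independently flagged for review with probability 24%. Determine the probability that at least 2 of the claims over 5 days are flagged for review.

0.6356

Thinning: the claims that are flagged for review themselves form a Poisson process with rate 0.24 × 1.8 = 0.432 per day.
Over the interval, μ = 0.432 × 5 = 2.16 (5 days).
P(N ≥ 2) = 1 − P(N ≤ 1) ≈ 0.6356.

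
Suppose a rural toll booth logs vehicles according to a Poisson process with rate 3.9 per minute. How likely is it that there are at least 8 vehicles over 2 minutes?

0.5188

Over the interval, μ = 3.9 × 2 = 7.8 (2 minutes).
P(N ≥ 8) = 1 − P(N ≤ 7) = 1 − Σ_{j=0}^{7} e^(−μ) μ^j/j! ≈ 0.5188.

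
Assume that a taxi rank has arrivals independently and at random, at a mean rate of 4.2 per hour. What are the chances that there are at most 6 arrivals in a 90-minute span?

Over the interval, μ = 4.2 × 1.5 = 6.3 (a 90-minute span = 1.5 hours).
P(N ≤ 6) = Σ_{j=0}^{6} e^(−μ) μ^j/j! ≈ 0.5582.

0.5582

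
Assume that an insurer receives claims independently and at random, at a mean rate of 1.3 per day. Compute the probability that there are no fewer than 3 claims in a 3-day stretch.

Over the interval, μ = 1.3 × 3 = 3.9 (a 3-day stretch = 3 days).
P(N ≥ 3) = 1 − P(N ≤ 2) = 1 − Σ_{j=0}^{2} e^(−μ) μ^j/j! ≈ 0.7469.

0.7469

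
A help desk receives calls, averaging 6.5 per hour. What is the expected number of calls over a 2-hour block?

E[N] = λt = 6.5 × 2 = 13 (a 2-hour block = 2 hours).

13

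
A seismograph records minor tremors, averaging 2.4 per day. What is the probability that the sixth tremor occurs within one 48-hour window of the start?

0.3490

Over the interval, μ = 2.4 × 2 = 4.8 (a 48-hour window = 2 days).
The sixth arrival falls in the interval iff at least 6 events occur there: P(S_6 ≤ t) = P(N ≥ 6) = 1 − P(N ≤ 5) ≈ 0.3490.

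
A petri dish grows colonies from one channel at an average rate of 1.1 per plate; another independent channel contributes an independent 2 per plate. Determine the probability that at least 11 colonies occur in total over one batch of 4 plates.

Independent Poisson processes superpose: combined rate λ = 1.1 + 2 = 3.1 per plate.
Over the interval, μ = 3.1 × 4 = 12.4 (a batch of 4 plates = 4 plates).
P(N ≥ 11) = 1 − P(N ≤ 10) ≈ 0.6933.

0.6933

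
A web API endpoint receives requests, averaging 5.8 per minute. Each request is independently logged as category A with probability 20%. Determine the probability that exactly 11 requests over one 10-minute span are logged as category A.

Thinning: the requests that are logged as category A themselves form a Poisson process with rate 0.2 × 5.8 = 1.16 per minute.
Over the interval, μ = 1.16 × 10 = 11.6 (a 10-minute span = 10 minutes).
P(N = 11) = e^(−11.6) · 11.6^11/11! ≈ 0.1175.

0.1175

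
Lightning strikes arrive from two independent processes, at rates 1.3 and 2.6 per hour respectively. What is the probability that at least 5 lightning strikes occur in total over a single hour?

0.3516

Independent Poisson processes superpose: combined rate λ = 1.3 + 2.6 = 3.9 per hour.
So μ = 3.9.
P(N ≥ 5) = 1 − P(N ≤ 4) ≈ 0.3516.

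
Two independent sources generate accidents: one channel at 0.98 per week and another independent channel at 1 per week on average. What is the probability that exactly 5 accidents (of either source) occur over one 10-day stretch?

0.0892

Independent Poisson processes superpose: combined rate λ = 0.98 + 1 = 1.98 per week.
Over the interval, μ = 1.98 × 10/7 ≈ 2.82857 (a 10-day stretch = 10/7 weeks).
P(N = 5) = e^(−2.82857) · 2.82857^5/5! ≈ 0.0892.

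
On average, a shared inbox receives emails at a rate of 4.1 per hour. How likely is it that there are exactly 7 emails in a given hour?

0.0640

With mean μ = 4.1 per hour,
P(N = 7) = e^(−μ) μ^7/7! = e^(−4.1) · 4.1^7/5040 ≈ 0.0640.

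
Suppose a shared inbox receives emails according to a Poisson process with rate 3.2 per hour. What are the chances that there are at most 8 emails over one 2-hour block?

Over the interval, μ = 3.2 × 2 = 6.4 (a 2-hour block = 2 hours).
P(N ≤ 8) = Σ_{j=0}^{8} e^(−μ) μ^j/j! ≈ 0.8033.

0.8033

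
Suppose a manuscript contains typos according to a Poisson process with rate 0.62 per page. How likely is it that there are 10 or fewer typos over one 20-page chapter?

0.3067

Over the interval, μ = 0.62 × 20 = 12.4 (a 20-page chapter = 20 pages).
P(N ≤ 10) = Σ_{j=0}^{10} e^(−μ) μ^j/j! ≈ 0.3067.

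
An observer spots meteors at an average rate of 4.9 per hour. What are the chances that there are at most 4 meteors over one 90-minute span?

0.1434

Over the interval, μ = 4.9 × 1.5 = 7.35 (a 90-minute span = 1.5 hours).
P(N ≤ 4) = Σ_{j=0}^{4} e^(−μ) μ^j/j! ≈ 0.1434.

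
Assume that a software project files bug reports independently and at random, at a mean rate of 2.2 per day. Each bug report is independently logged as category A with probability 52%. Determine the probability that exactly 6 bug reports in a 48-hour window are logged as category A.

Thinning: the bug reports that are logged as category A themselves form a Poisson process with rate 0.52 × 2.2 = 1.144 per day.
Over the interval, μ = 1.144 × 2 = 2.288 (a 48-hour window = 2 days).
P(N = 6) = e^(−2.288) · 2.288^6/6! ≈ 0.0202.

0.0202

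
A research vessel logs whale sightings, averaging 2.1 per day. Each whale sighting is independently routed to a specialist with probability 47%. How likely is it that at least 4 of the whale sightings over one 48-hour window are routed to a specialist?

Thinning: the whale sightings that are routed to a specialist themselves form a Poisson process with rate 0.47 × 2.1 = 0.987 per day.
Over the interval, μ = 0.987 × 2 = 1.974 (a 48-hour window = 2 days).
P(N ≥ 4) = 1 − P(N ≤ 3) ≈ 0.1382.

0.1382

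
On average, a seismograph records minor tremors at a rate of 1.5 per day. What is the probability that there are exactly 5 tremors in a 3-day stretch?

0.1708

Over the interval, μ = 1.5 × 3 = 4.5 (a 3-day stretch = 3 days).
P(N = 5) = e^(−μ) μ^5/5! = e^(−4.5) · 4.5^5/120 ≈ 0.1708.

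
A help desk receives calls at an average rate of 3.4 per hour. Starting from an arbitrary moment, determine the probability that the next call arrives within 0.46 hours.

0.7907

Inter-arrival times are exponential with rate λ = 3.4 per hour.
P(T ≤ 0.46) = 1 − e^(−λt) = 1 − e^(−3.4 × 0.46) = 1 − e^(−1.564) ≈ 0.7907.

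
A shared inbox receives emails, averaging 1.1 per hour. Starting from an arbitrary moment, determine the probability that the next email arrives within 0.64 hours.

Inter-arrival times are exponential with rate λ = 1.1 per hour.
P(T ≤ 0.64) = 1 − e^(−λt) = 1 − e^(−1.1 × 0.64) = 1 − e^(−0.704) ≈ 0.5054.

0.5054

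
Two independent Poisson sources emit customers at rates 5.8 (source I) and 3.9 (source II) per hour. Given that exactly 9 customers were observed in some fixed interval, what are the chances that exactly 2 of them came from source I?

0.0219

Given the total, each event is independently from source I with probability p = λ_I/(λ_I+λ_II) = 5.8/9.7 ≈ 0.5979.
So K ~ Binomial(9, 5.8/9.7): P(K = 2) = C(9,2) · (5.8/9.7)^2 · (3.9/9.7)^7 ≈ 0.0219.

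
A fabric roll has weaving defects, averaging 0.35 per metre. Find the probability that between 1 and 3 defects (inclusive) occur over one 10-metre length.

Over the interval, μ = 0.35 × 10 = 3.5 (a 10-metre length = 10 metres).
P(1 ≤ N ≤ 3) = Σ_{j=1}^{3} e^(−3.5) · 3.5^j/j! ≈ 0.5064.

0.5064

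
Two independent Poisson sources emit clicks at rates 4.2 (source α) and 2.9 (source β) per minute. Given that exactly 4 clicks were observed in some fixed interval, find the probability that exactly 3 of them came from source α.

0.3382

Given the total, each event is independently from source α with probability p = λ_α/(λ_α+λ_β) = 4.2/7.1 ≈ 0.5915.
So K ~ Binomial(4, 4.2/7.1): P(K = 3) = C(4,3) · (4.2/7.1)^3 · (2.9/7.1)^1 ≈ 0.3382.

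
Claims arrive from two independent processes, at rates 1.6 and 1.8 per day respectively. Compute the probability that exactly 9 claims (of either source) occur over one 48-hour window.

0.0954

Independent Poisson processes superpose: combined rate λ = 1.6 + 1.8 = 3.4 per day.
Over the interval, μ = 3.4 × 2 = 6.8 (a 48-hour window = 2 days).
P(N = 9) = e^(−6.8) · 6.8^9/9! ≈ 0.0954.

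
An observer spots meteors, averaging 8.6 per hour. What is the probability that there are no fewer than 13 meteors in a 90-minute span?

0.5259

Over the interval, μ = 8.6 × 1.5 = 12.9 (a 90-minute span = 1.5 hours).
P(N ≥ 13) = 1 − P(N ≤ 12) = 1 − Σ_{j=0}^{12} e^(−μ) μ^j/j! ≈ 0.5259.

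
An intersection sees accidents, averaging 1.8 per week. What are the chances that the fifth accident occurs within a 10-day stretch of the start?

Over the interval, μ = 1.8 × 10/7 ≈ 2.57143 (a 10-day stretch = 10/7 weeks).
The fifth arrival falls in the interval iff at least 5 events occur there: P(S_5 ≤ t) = P(N ≥ 5) = 1 − P(N ≤ 4) ≈ 0.1186.

0.1186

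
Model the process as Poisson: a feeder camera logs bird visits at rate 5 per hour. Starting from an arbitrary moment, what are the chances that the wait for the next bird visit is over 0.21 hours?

The wait for the next event is exponential with rate λ = 5 per hour.
P(T > 0.21) = e^(−λt) = e^(−5 × 0.21) = e^(−1.05) ≈ 0.3499.

0.3499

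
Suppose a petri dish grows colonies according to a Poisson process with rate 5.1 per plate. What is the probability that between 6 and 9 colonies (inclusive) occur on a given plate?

0.3660

With mean μ = 5.1 per plate,
P(6 ≤ N ≤ 9) = Σ_{j=6}^{9} e^(−5.1) · 5.1^j/j! ≈ 0.3660.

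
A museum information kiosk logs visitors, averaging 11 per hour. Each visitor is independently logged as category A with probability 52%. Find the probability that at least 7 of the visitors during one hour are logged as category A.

0.3488

Thinning: the visitors that are logged as category A themselves form a Poisson process with rate 0.52 × 11 = 5.72 per hour.
So μ = 5.72.
P(N ≥ 7) = 1 − P(N ≤ 6) ≈ 0.3488.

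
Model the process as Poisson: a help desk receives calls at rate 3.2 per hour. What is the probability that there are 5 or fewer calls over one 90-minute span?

Over the interval, μ = 3.2 × 1.5 = 4.8 (a 90-minute span = 1.5 hours).
P(N ≤ 5) = Σ_{j=0}^{5} e^(−μ) μ^j/j! ≈ 0.6510.

0.6510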